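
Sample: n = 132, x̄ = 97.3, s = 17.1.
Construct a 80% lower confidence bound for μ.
μ ≥ 96.04

Lower bound (one-sided):
t* = 0.844 (one-sided for 80%)
Lower bound = x̄ - t* · s/√n = 97.3 - 0.844 · 17.1/√132 = 96.04

We are 80% confident that μ ≥ 96.04.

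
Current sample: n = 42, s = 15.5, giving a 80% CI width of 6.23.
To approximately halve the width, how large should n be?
n ≈ 168

CI width ∝ 1/√n
To reduce width by factor 2, need √n to grow by 2 → need 2² = 4 times as many samples.

Current: n = 42, width = 6.23
New: n = 168, width ≈ 3.08

Width reduced by factor of 6.23/3.08 = 2.02.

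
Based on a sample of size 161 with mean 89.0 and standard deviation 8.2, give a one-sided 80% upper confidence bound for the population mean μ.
μ ≤ 89.55

Upper bound (one-sided):
t* = 0.844 (one-sided for 80%)
Upper bound = x̄ + t* · s/√n = 89.0 + 0.844 · 8.2/√161 = 89.55

We are 80% confident that μ ≤ 89.55.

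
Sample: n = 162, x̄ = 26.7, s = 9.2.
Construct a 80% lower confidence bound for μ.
μ ≥ 26.09

Lower bound (one-sided):
t* = 0.844 (one-sided for 80%)
Lower bound = x̄ - t* · s/√n = 26.7 - 0.844 · 9.2/√162 = 26.09

We are 80% confident that μ ≥ 26.09.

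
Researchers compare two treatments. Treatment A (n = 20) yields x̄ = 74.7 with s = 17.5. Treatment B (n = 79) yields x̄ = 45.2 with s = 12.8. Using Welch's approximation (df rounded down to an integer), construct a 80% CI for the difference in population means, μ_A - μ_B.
(24.00, 35.00)

Difference: x̄₁ - x̄₂ = 29.50
SE = √(s₁²/n₁ + s₂²/n₂) = √(17.5²/20 + 12.8²/79) = 4.1697
df = 24.39 → 24 (Welch–Satterthwaite, rounded down)
t* = 1.318

CI: 29.50 ± 1.318 · 4.1697 = 29.50 ± 5.50 = (24.00, 35.00)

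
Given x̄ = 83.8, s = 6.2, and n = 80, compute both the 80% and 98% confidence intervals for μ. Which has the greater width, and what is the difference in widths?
98% CI is wider by 1.50

df = 79
80% CI: t* = 1.292, (82.90, 84.70), width = 2 · t* · s/√n = 1.79
98% CI: t* = 2.374, (82.15, 85.45), width = 2 · t* · s/√n = 3.29

The 98% CI is wider by 3.29 - 1.79 = 1.50.
Higher confidence requires a wider interval.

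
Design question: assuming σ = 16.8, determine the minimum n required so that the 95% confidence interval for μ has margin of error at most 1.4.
n ≥ 554

For margin E ≤ 1.4:
n ≥ (z* · σ / E)²
n ≥ (1.960 · 16.8 / 1.4)²
n ≥ 553.19

Minimum n = 554 (rounding up)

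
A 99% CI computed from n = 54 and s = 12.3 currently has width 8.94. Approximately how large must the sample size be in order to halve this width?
n ≈ 216

CI width ∝ 1/√n
To reduce width by factor 2, need √n to grow by 2 → need 2² = 4 times as many samples.

Current: n = 54, width = 8.94
New: n = 216, width ≈ 4.35

Width reduced by factor of 8.94/4.35 = 2.06.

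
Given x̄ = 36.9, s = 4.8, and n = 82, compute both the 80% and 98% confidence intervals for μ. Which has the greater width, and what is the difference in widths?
98% CI is wider by 1.15

df = 81
80% CI: t* = 1.292, (36.22, 37.58), width = 2 · t* · s/√n = 1.37
98% CI: t* = 2.373, (35.64, 38.16), width = 2 · t* · s/√n = 2.52

The 98% CI is wider by 2.52 - 1.37 = 1.15.
Higher confidence requires a wider interval.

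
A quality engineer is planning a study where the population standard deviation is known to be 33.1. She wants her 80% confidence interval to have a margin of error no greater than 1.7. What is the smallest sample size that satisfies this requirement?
n ≥ 624

For margin E ≤ 1.7:
n ≥ (z* · σ / E)²
n ≥ (1.282 · 33.1 / 1.7)²
n ≥ 623.07

Minimum n = 624 (rounding up)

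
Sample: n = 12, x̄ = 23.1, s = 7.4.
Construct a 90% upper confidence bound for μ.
μ ≤ 26.01

Upper bound (one-sided):
t* = 1.363 (one-sided for 90%)
Upper bound = x̄ + t* · s/√n = 23.1 + 1.363 · 7.4/√12 = 26.01

We are 90% confident that μ ≤ 26.01.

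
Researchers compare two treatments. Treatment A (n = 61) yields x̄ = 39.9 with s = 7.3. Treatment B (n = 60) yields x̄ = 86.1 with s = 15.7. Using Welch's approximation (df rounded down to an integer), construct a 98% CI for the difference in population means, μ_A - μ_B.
(-51.49, -40.91)

Difference: x̄₁ - x̄₂ = -46.20
SE = √(s₁²/n₁ + s₂²/n₂) = √(7.3²/61 + 15.7²/60) = 2.2320
df = 83.07 → 83 (Welch–Satterthwaite, rounded down)
t* = 2.372

CI: -46.20 ± 2.372 · 2.2320 = -46.20 ± 5.29 = (-51.49, -40.91)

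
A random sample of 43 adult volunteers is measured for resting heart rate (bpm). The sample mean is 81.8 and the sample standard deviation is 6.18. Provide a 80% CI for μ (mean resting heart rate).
(80.57, 83.03)

t-interval (σ unknown):
df = n - 1 = 42
t* = 1.302 for 80% confidence

Margin of error = t* · s/√n = 1.302 · 6.18/√43 = 1.23

CI: (80.57, 83.03)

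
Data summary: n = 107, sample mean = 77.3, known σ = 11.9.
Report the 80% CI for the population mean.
(75.83, 78.77)

z-interval (σ known):
z* = 1.282 for 80% confidence

Margin of error = z* · σ/√n = 1.282 · 11.9/√107 = 1.47

CI: (77.3 - 1.47, 77.3 + 1.47) = (75.83, 78.77)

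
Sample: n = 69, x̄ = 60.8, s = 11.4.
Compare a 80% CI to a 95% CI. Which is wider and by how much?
95% CI is wider by 1.93

df = 68
80% CI: t* = 1.294, (59.02, 62.58), width = 2 · t* · s/√n = 3.55
95% CI: t* = 1.995, (58.06, 63.54), width = 2 · t* · s/√n = 5.48

The 95% CI is wider by 5.48 - 3.55 = 1.93.
Higher confidence requires a wider interval.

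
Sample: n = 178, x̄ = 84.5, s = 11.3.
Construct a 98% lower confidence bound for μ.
μ ≥ 82.75

Lower bound (one-sided):
t* = 2.069 (one-sided for 98%)
Lower bound = x̄ - t* · s/√n = 84.5 - 2.069 · 11.3/√178 = 82.75

We are 98% confident that μ ≥ 82.75.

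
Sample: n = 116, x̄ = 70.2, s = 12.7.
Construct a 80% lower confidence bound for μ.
μ ≥ 69.20

Lower bound (one-sided):
t* = 0.845 (one-sided for 80%)
Lower bound = x̄ - t* · s/√n = 70.2 - 0.845 · 12.7/√116 = 69.20

We are 80% confident that μ ≥ 69.20.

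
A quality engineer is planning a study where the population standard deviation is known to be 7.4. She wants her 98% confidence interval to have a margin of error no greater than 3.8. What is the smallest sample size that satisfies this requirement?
n ≥ 21

For margin E ≤ 3.8:
n ≥ (z* · σ / E)²
n ≥ (2.326 · 7.4 / 3.8)²
n ≥ 20.52

Minimum n = 21 (rounding up)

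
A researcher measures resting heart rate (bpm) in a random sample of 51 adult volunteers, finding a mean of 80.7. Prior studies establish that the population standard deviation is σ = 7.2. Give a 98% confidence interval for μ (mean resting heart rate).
(78.35, 83.05)

z-interval (σ known):
z* = 2.326 for 98% confidence

Margin of error = z* · σ/√n = 2.326 · 7.2/√51 = 2.35

CI: (80.7 - 2.35, 80.7 + 2.35) = (78.35, 83.05)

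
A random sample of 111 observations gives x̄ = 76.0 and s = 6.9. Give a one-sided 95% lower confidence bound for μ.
μ ≥ 74.91

Lower bound (one-sided):
t* = 1.659 (one-sided for 95%)
Lower bound = x̄ - t* · s/√n = 76.0 - 1.659 · 6.9/√111 = 74.91

We are 95% confident that μ ≥ 74.91.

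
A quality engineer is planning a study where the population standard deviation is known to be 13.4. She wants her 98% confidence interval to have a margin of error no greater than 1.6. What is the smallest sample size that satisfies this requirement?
n ≥ 380

For margin E ≤ 1.6:
n ≥ (z* · σ / E)²
n ≥ (2.326 · 13.4 / 1.6)²
n ≥ 379.48

Minimum n = 380 (rounding up)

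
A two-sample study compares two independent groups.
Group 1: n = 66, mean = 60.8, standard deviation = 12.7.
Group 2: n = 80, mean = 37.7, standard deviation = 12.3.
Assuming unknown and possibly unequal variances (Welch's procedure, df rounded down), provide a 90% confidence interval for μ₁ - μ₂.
(19.65, 26.55)

Difference: x̄₁ - x̄₂ = 23.10
SE = √(s₁²/n₁ + s₂²/n₂) = √(12.7²/66 + 12.3²/80) = 2.0820
df = 137.02 → 137 (Welch–Satterthwaite, rounded down)
t* = 1.656

CI: 23.10 ± 1.656 · 2.0820 = 23.10 ± 3.45 = (19.65, 26.55)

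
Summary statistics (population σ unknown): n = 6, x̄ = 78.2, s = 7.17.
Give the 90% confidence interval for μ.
(72.30, 84.10)

t-interval (σ unknown):
df = n - 1 = 5
t* = 2.015 for 90% confidence

Margin of error = t* · s/√n = 2.015 · 7.17/√6 = 5.90

CI: (72.30, 84.10)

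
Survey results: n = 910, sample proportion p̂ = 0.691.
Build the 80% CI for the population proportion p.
(0.671, 0.711)

Proportion CI:
SE = √(p̂(1-p̂)/n) = √(0.691 · 0.309 / 910) = 0.01532

z* = 1.282
Margin = z* · SE = 1.282 · 0.01532 = 0.0196

CI: 0.691 ± 0.0196 = (0.671, 0.711)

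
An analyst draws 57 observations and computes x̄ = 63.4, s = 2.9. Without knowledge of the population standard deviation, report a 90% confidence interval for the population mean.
(62.76, 64.04)

t-interval (σ unknown):
df = n - 1 = 56
t* = 1.673 for 90% confidence

Margin of error = t* · s/√n = 1.673 · 2.9/√57 = 0.64

CI: (62.76, 64.04)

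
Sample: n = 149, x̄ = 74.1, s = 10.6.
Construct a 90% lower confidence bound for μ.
μ ≥ 72.98

Lower bound (one-sided):
t* = 1.287 (one-sided for 90%)
Lower bound = x̄ - t* · s/√n = 74.1 - 1.287 · 10.6/√149 = 72.98

We are 90% confident that μ ≥ 72.98.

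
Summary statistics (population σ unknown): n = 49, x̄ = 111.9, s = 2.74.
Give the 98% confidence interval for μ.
(110.96, 112.84)

t-interval (σ unknown):
df = n - 1 = 48
t* = 2.407 for 98% confidence

Margin of error = t* · s/√n = 2.407 · 2.74/√49 = 0.94

CI: (110.96, 112.84)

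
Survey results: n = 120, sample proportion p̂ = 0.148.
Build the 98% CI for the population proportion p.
(0.073, 0.223)

Proportion CI:
SE = √(p̂(1-p̂)/n) = √(0.148 · 0.852 / 120) = 0.03242

z* = 2.326
Margin = z* · SE = 2.326 · 0.03242 = 0.0754

CI: 0.148 ± 0.0754 = (0.073, 0.223)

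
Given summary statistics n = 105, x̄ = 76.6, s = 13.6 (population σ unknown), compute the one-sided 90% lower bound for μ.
μ ≥ 74.89

Lower bound (one-sided):
t* = 1.290 (one-sided for 90%)
Lower bound = x̄ - t* · s/√n = 76.6 - 1.290 · 13.6/√105 = 74.89

We are 90% confident that μ ≥ 74.89.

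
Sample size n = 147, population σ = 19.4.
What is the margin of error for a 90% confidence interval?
Margin of error = 2.63

Margin of error = z* · σ/√n
= 1.645 · 19.4/√147
= 1.645 · 19.4/12.1244
= 2.63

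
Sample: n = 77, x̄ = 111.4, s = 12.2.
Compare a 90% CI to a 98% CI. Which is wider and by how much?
98% CI is wider by 1.98

df = 76
90% CI: t* = 1.665, (109.09, 113.71), width = 2 · t* · s/√n = 4.63
98% CI: t* = 2.376, (108.10, 114.70), width = 2 · t* · s/√n = 6.61

The 98% CI is wider by 6.61 - 4.63 = 1.98.
Higher confidence requires a wider interval.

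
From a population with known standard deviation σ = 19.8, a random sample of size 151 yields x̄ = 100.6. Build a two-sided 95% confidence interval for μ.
(97.44, 103.76)

z-interval (σ known):
z* = 1.960 for 95% confidence

Margin of error = z* · σ/√n = 1.960 · 19.8/√151 = 3.16

CI: (100.6 - 3.16, 100.6 + 3.16) = (97.44, 103.76)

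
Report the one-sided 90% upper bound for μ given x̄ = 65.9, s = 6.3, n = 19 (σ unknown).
μ ≤ 67.82

Upper bound (one-sided):
t* = 1.330 (one-sided for 90%)
Upper bound = x̄ + t* · s/√n = 65.9 + 1.330 · 6.3/√19 = 67.82

We are 90% confident that μ ≤ 67.82.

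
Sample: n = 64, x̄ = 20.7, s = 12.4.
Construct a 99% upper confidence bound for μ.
μ ≤ 24.40

Upper bound (one-sided):
t* = 2.387 (one-sided for 99%)
Upper bound = x̄ + t* · s/√n = 20.7 + 2.387 · 12.4/√64 = 24.40

We are 99% confident that μ ≤ 24.40.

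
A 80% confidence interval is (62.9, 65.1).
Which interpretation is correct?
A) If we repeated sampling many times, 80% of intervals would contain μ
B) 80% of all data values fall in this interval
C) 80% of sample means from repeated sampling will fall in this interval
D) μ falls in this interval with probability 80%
A

A) Correct — this is the frequentist long-run coverage interpretation.
B) Wrong — a CI is about the parameter μ, not individual data values.
C) Wrong — coverage applies to intervals containing μ, not to future x̄ values.
D) Wrong — μ is fixed; the randomness lives in the interval, not in μ.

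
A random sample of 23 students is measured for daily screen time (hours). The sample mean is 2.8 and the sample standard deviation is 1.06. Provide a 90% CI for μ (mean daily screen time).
(2.42, 3.18)

t-interval (σ unknown):
df = n - 1 = 22
t* = 1.717 for 90% confidence

Margin of error = t* · s/√n = 1.717 · 1.06/√23 = 0.38

CI: (2.42, 3.18)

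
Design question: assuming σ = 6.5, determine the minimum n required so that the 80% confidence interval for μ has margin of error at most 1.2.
n ≥ 49

For margin E ≤ 1.2:
n ≥ (z* · σ / E)²
n ≥ (1.282 · 6.5 / 1.2)²
n ≥ 48.22

Minimum n = 49 (rounding up)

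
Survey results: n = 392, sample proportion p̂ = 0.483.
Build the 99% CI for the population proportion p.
(0.418, 0.548)

Proportion CI:
SE = √(p̂(1-p̂)/n) = √(0.483 · 0.517 / 392) = 0.02524

z* = 2.576
Margin = z* · SE = 2.576 · 0.02524 = 0.0650

CI: 0.483 ± 0.0650 = (0.418, 0.548)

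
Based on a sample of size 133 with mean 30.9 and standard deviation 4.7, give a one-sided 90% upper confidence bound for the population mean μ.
μ ≤ 31.42

Upper bound (one-sided):
t* = 1.288 (one-sided for 90%)
Upper bound = x̄ + t* · s/√n = 30.9 + 1.288 · 4.7/√133 = 31.42

We are 90% confident that μ ≤ 31.42.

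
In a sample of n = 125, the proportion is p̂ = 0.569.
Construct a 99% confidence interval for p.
(0.455, 0.683)

Proportion CI:
SE = √(p̂(1-p̂)/n) = √(0.569 · 0.431 / 125) = 0.04429

z* = 2.576
Margin = z* · SE = 2.576 · 0.04429 = 0.1141

CI: 0.569 ± 0.1141 = (0.455, 0.683)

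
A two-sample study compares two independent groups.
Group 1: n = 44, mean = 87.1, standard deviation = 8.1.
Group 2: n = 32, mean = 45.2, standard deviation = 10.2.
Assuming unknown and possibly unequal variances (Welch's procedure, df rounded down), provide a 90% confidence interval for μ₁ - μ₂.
(38.26, 45.54)

Difference: x̄₁ - x̄₂ = 41.90
SE = √(s₁²/n₁ + s₂²/n₂) = √(8.1²/44 + 10.2²/32) = 2.1777
df = 57.27 → 57 (Welch–Satterthwaite, rounded down)
t* = 1.672

CI: 41.90 ± 1.672 · 2.1777 = 41.90 ± 3.64 = (38.26, 45.54)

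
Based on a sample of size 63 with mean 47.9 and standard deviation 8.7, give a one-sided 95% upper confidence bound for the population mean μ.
μ ≤ 49.73

Upper bound (one-sided):
t* = 1.670 (one-sided for 95%)
Upper bound = x̄ + t* · s/√n = 47.9 + 1.670 · 8.7/√63 = 49.73

We are 95% confident that μ ≤ 49.73.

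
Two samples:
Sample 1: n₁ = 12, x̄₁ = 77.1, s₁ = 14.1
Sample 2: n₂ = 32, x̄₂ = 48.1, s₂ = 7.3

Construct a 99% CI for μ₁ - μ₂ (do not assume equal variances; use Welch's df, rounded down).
(16.14, 41.86)

Difference: x̄₁ - x̄₂ = 29.00
SE = √(s₁²/n₁ + s₂²/n₂) = √(14.1²/12 + 7.3²/32) = 4.2700
df = 13.27 → 13 (Welch–Satterthwaite, rounded down)
t* = 3.012

CI: 29.00 ± 3.012 · 4.2700 = 29.00 ± 12.86 = (16.14, 41.86)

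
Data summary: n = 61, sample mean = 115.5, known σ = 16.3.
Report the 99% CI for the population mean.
(110.12, 120.88)

z-interval (σ known):
z* = 2.576 for 99% confidence

Margin of error = z* · σ/√n = 2.576 · 16.3/√61 = 5.38

CI: (115.5 - 5.38, 115.5 + 5.38) = (110.12, 120.88)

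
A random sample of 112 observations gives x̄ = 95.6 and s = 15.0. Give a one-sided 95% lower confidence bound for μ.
μ ≥ 93.25

Lower bound (one-sided):
t* = 1.659 (one-sided for 95%)
Lower bound = x̄ - t* · s/√n = 95.6 - 1.659 · 15.0/√112 = 93.25

We are 95% confident that μ ≥ 93.25.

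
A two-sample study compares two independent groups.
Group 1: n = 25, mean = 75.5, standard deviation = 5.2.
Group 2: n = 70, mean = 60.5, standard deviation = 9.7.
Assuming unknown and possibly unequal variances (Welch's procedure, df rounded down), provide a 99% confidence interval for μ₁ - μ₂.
(10.89, 19.11)

Difference: x̄₁ - x̄₂ = 15.00
SE = √(s₁²/n₁ + s₂²/n₂) = √(5.2²/25 + 9.7²/70) = 1.5575
df = 78.53 → 78 (Welch–Satterthwaite, rounded down)
t* = 2.640

CI: 15.00 ± 2.640 · 1.5575 = 15.00 ± 4.11 = (10.89, 19.11)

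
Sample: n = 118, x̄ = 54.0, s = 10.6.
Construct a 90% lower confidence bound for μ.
μ ≥ 52.74

Lower bound (one-sided):
t* = 1.289 (one-sided for 90%)
Lower bound = x̄ - t* · s/√n = 54.0 - 1.289 · 10.6/√118 = 52.74

We are 90% confident that μ ≥ 52.74.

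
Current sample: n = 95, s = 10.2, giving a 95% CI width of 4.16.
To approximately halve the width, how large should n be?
n ≈ 380

CI width ∝ 1/√n
To reduce width by factor 2, need √n to grow by 2 → need 2² = 4 times as many samples.

Current: n = 95, width = 4.16
New: n = 380, width ≈ 2.06

Width reduced by factor of 4.16/2.06 = 2.02.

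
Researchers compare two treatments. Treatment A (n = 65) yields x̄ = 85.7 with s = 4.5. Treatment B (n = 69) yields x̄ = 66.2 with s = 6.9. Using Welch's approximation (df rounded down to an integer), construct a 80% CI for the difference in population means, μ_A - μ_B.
(18.21, 20.79)

Difference: x̄₁ - x̄₂ = 19.50
SE = √(s₁²/n₁ + s₂²/n₂) = √(4.5²/65 + 6.9²/69) = 1.0008
df = 117.76 → 117 (Welch–Satterthwaite, rounded down)
t* = 1.289

CI: 19.50 ± 1.289 · 1.0008 = 19.50 ± 1.29 = (18.21, 20.79)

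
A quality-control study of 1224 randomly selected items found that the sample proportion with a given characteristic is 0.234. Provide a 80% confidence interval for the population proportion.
(0.218, 0.250)

Proportion CI:
SE = √(p̂(1-p̂)/n) = √(0.234 · 0.766 / 1224) = 0.01210

z* = 1.282
Margin = z* · SE = 1.282 · 0.01210 = 0.0155

CI: 0.234 ± 0.0155 = (0.218, 0.250)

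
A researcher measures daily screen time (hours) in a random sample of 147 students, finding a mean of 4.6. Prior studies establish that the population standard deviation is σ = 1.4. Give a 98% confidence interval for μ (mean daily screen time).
(4.33, 4.87)

z-interval (σ known):
z* = 2.326 for 98% confidence

Margin of error = z* · σ/√n = 2.326 · 1.4/√147 = 0.27

CI: (4.6 - 0.27, 4.6 + 0.27) = (4.33, 4.87)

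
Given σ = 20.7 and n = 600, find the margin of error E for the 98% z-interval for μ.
Margin of error = 1.97

Margin of error = z* · σ/√n
= 2.326 · 20.7/√600
= 2.326 · 20.7/24.4949
= 1.97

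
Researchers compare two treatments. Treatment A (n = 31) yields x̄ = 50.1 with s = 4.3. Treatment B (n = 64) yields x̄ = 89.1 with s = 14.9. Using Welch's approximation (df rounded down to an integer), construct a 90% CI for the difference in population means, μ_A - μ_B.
(-42.36, -35.64)

Difference: x̄₁ - x̄₂ = -39.00
SE = √(s₁²/n₁ + s₂²/n₂) = √(4.3²/31 + 14.9²/64) = 2.0163
df = 81.47 → 81 (Welch–Satterthwaite, rounded down)
t* = 1.664

CI: -39.00 ± 1.664 · 2.0163 = -39.00 ± 3.36 = (-42.36, -35.64)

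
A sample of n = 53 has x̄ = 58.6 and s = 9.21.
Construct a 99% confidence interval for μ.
(55.22, 61.98)

t-interval (σ unknown):
df = n - 1 = 52
t* = 2.674 for 99% confidence

Margin of error = t* · s/√n = 2.674 · 9.21/√53 = 3.38

CI: (55.22, 61.98)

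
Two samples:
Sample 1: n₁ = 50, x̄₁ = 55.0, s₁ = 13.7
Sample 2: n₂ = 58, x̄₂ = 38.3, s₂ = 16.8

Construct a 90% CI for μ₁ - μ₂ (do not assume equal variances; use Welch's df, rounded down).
(11.83, 21.57)

Difference: x̄₁ - x̄₂ = 16.70
SE = √(s₁²/n₁ + s₂²/n₂) = √(13.7²/50 + 16.8²/58) = 2.9360
df = 105.69 → 105 (Welch–Satterthwaite, rounded down)
t* = 1.659

CI: 16.70 ± 1.659 · 2.9360 = 16.70 ± 4.87 = (11.83, 21.57)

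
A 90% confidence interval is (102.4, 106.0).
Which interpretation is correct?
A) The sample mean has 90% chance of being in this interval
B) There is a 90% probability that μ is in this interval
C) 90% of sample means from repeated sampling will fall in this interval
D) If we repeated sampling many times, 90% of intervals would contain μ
D

A) Wrong — x̄ is observed and sits in the interval by construction.
B) Wrong — μ is fixed; the randomness lives in the interval, not in μ.
C) Wrong — coverage applies to intervals containing μ, not to future x̄ values.
D) Correct — this is the frequentist long-run coverage interpretation.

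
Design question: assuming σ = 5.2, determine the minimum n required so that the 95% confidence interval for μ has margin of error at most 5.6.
n ≥ 4

For margin E ≤ 5.6:
n ≥ (z* · σ / E)²
n ≥ (1.960 · 5.2 / 5.6)²
n ≥ 3.31

Minimum n = 4 (rounding up)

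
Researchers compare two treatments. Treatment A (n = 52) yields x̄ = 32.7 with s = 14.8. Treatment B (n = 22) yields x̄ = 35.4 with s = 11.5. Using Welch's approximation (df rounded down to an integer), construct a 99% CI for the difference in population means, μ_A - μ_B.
(-11.26, 5.86)

Difference: x̄₁ - x̄₂ = -2.70
SE = √(s₁²/n₁ + s₂²/n₂) = √(14.8²/52 + 11.5²/22) = 3.1974
df = 50.53 → 50 (Welch–Satterthwaite, rounded down)
t* = 2.678

CI: -2.70 ± 2.678 · 3.1974 = -2.70 ± 8.56 = (-11.26, 5.86)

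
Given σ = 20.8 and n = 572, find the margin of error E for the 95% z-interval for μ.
Margin of error = 1.70

Margin of error = z* · σ/√n
= 1.960 · 20.8/√572
= 1.960 · 20.8/23.9165
= 1.70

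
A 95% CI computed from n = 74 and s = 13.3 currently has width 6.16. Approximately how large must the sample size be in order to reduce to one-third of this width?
n ≈ 666

CI width ∝ 1/√n
To reduce width by factor 3, need √n to grow by 3 → need 3² = 9 times as many samples.

Current: n = 74, width = 6.16
New: n = 666, width ≈ 2.02

Width reduced by factor of 6.16/2.02 = 3.05.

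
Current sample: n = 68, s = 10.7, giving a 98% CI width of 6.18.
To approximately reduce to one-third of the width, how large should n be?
n ≈ 612

CI width ∝ 1/√n
To reduce width by factor 3, need √n to grow by 3 → need 3² = 9 times as many samples.

Current: n = 68, width = 6.18
New: n = 612, width ≈ 2.02

Width reduced by factor of 6.18/2.02 = 3.06.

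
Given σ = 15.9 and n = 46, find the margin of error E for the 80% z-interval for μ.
Margin of error = 3.01

Margin of error = z* · σ/√n
= 1.282 · 15.9/√46
= 1.282 · 15.9/6.7823
= 3.01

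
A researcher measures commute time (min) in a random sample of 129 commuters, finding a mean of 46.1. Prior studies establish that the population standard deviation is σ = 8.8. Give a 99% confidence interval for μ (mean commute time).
(44.10, 48.10)

z-interval (σ known):
z* = 2.576 for 99% confidence

Margin of error = z* · σ/√n = 2.576 · 8.8/√129 = 2.00

CI: (46.1 - 2.00, 46.1 + 2.00) = (44.10, 48.10)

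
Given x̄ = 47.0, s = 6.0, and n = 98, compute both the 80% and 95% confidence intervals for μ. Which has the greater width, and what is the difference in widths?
95% CI is wider by 0.85

df = 97
80% CI: t* = 1.290, (46.22, 47.78), width = 2 · t* · s/√n = 1.56
95% CI: t* = 1.985, (45.80, 48.20), width = 2 · t* · s/√n = 2.41

The 95% CI is wider by 2.41 - 1.56 = 0.85.
Higher confidence requires a wider interval.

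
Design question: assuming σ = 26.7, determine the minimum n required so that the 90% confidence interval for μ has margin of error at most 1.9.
n ≥ 535

For margin E ≤ 1.9:
n ≥ (z* · σ / E)²
n ≥ (1.645 · 26.7 / 1.9)²
n ≥ 534.38

Minimum n = 535 (rounding up)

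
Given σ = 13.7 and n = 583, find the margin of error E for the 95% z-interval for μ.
Margin of error = 1.11

Margin of error = z* · σ/√n
= 1.960 · 13.7/√583
= 1.960 · 13.7/24.1454
= 1.11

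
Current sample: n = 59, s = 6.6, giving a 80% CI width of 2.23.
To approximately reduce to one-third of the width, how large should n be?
n ≈ 531

CI width ∝ 1/√n
To reduce width by factor 3, need √n to grow by 3 → need 3² = 9 times as many samples.

Current: n = 59, width = 2.23
New: n = 531, width ≈ 0.73

Width reduced by factor of 2.23/0.73 = 3.05.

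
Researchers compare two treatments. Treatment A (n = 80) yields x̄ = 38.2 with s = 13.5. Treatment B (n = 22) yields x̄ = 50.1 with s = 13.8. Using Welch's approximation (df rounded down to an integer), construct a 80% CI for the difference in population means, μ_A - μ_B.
(-16.23, -7.57)

Difference: x̄₁ - x̄₂ = -11.90
SE = √(s₁²/n₁ + s₂²/n₂) = √(13.5²/80 + 13.8²/22) = 3.3067
df = 32.90 → 32 (Welch–Satterthwaite, rounded down)
t* = 1.309

CI: -11.90 ± 1.309 · 3.3067 = -11.90 ± 4.33 = (-16.23, -7.57)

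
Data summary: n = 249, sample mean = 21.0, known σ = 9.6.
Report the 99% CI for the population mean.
(19.43, 22.57)

z-interval (σ known):
z* = 2.576 for 99% confidence

Margin of error = z* · σ/√n = 2.576 · 9.6/√249 = 1.57

CI: (21.0 - 1.57, 21.0 + 1.57) = (19.43, 22.57)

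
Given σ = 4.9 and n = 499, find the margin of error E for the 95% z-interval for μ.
Margin of error = 0.43

Margin of error = z* · σ/√n
= 1.960 · 4.9/√499
= 1.960 · 4.9/22.3383
= 0.43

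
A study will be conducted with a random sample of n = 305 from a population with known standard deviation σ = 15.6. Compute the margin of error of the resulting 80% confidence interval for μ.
Margin of error = 1.15

Margin of error = z* · σ/√n
= 1.282 · 15.6/√305
= 1.282 · 15.6/17.4642
= 1.15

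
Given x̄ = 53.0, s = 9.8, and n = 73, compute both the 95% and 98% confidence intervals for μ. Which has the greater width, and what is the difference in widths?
98% CI is wider by 0.89

df = 72
95% CI: t* = 1.993, (50.71, 55.29), width = 2 · t* · s/√n = 4.57
98% CI: t* = 2.379, (50.27, 55.73), width = 2 · t* · s/√n = 5.46

The 98% CI is wider by 5.46 - 4.57 = 0.89.
Higher confidence requires a wider interval.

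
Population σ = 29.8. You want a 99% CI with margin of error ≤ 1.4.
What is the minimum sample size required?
n ≥ 3007

For margin E ≤ 1.4:
n ≥ (z* · σ / E)²
n ≥ (2.576 · 29.8 / 1.4)²
n ≥ 3006.55

Minimum n = 3007 (rounding up)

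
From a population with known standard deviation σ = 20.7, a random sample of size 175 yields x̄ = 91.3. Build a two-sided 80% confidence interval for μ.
(89.29, 93.31)

z-interval (σ known):
z* = 1.282 for 80% confidence

Margin of error = z* · σ/√n = 1.282 · 20.7/√175 = 2.01

CI: (91.3 - 2.01, 91.3 + 2.01) = (89.29, 93.31)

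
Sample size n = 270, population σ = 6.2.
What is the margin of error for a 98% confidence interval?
Margin of error = 0.88

Margin of error = z* · σ/√n
= 2.326 · 6.2/√270
= 2.326 · 6.2/16.4317
= 0.88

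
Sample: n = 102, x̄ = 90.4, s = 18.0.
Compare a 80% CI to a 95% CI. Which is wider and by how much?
95% CI is wider by 2.47

df = 101
80% CI: t* = 1.290, (88.10, 92.70), width = 2 · t* · s/√n = 4.60
95% CI: t* = 1.984, (86.86, 93.94), width = 2 · t* · s/√n = 7.07

The 95% CI is wider by 7.07 - 4.60 = 2.47.
Higher confidence requires a wider interval.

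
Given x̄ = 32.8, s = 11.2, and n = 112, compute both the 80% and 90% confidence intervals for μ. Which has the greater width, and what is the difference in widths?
90% CI is wider by 0.78

df = 111
80% CI: t* = 1.289, (31.44, 34.16), width = 2 · t* · s/√n = 2.73
90% CI: t* = 1.659, (31.04, 34.56), width = 2 · t* · s/√n = 3.51

The 90% CI is wider by 3.51 - 2.73 = 0.78.
Higher confidence requires a wider interval.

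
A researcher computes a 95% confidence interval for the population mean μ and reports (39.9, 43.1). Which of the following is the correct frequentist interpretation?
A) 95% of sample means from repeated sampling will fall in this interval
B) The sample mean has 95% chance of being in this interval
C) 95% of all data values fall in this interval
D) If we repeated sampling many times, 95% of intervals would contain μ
D

A) Wrong — coverage applies to intervals containing μ, not to future x̄ values.
B) Wrong — x̄ is observed and sits in the interval by construction.
C) Wrong — a CI is about the parameter μ, not individual data values.
D) Correct — this is the frequentist long-run coverage interpretation.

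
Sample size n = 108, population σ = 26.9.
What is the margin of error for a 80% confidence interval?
Margin of error = 3.32

Margin of error = z* · σ/√n
= 1.282 · 26.9/√108
= 1.282 · 26.9/10.3923
= 3.32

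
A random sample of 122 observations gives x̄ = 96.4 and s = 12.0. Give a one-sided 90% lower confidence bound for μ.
μ ≥ 95.00

Lower bound (one-sided):
t* = 1.289 (one-sided for 90%)
Lower bound = x̄ - t* · s/√n = 96.4 - 1.289 · 12.0/√122 = 95.00

We are 90% confident that μ ≥ 95.00.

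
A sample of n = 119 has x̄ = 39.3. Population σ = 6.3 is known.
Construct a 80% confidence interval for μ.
(38.56, 40.04)

z-interval (σ known):
z* = 1.282 for 80% confidence

Margin of error = z* · σ/√n = 1.282 · 6.3/√119 = 0.74

CI: (39.3 - 0.74, 39.3 + 0.74) = (38.56, 40.04)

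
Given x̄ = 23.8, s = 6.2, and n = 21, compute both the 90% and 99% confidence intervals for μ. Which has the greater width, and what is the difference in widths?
99% CI is wider by 3.03

df = 20
90% CI: t* = 1.725, (21.47, 26.13), width = 2 · t* · s/√n = 4.67
99% CI: t* = 2.845, (19.95, 27.65), width = 2 · t* · s/√n = 7.70

The 99% CI is wider by 7.70 - 4.67 = 3.03.
Higher confidence requires a wider interval.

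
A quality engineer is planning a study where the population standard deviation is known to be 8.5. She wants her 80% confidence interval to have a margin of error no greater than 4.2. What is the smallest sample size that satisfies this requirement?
n ≥ 7

For margin E ≤ 4.2:
n ≥ (z* · σ / E)²
n ≥ (1.282 · 8.5 / 4.2)²
n ≥ 6.73

Minimum n = 7 (rounding up)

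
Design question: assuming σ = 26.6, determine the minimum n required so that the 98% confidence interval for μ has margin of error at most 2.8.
n ≥ 489

For margin E ≤ 2.8:
n ≥ (z* · σ / E)²
n ≥ (2.326 · 26.6 / 2.8)²
n ≥ 488.28

Minimum n = 489 (rounding up)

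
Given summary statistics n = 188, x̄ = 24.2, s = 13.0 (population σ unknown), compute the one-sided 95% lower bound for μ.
μ ≥ 22.63

Lower bound (one-sided):
t* = 1.653 (one-sided for 95%)
Lower bound = x̄ - t* · s/√n = 24.2 - 1.653 · 13.0/√188 = 22.63

We are 95% confident that μ ≥ 22.63.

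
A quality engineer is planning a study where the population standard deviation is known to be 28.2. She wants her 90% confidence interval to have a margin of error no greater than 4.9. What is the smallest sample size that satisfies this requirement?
n ≥ 90

For margin E ≤ 4.9:
n ≥ (z* · σ / E)²
n ≥ (1.645 · 28.2 / 4.9)²
n ≥ 89.63

Minimum n = 90 (rounding up)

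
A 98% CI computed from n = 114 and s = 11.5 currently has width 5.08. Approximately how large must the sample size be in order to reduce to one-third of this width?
n ≈ 1026

CI width ∝ 1/√n
To reduce width by factor 3, need √n to grow by 3 → need 3² = 9 times as many samples.

Current: n = 114, width = 5.08
New: n = 1026, width ≈ 1.67

Width reduced by factor of 5.08/1.67 = 3.04.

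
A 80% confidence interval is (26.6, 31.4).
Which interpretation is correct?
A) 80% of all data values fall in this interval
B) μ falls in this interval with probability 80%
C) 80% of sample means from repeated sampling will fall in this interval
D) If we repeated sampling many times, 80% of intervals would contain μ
D

A) Wrong — a CI is about the parameter μ, not individual data values.
B) Wrong — μ is fixed; the randomness lives in the interval, not in μ.
C) Wrong — coverage applies to intervals containing μ, not to future x̄ values.
D) Correct — this is the frequentist long-run coverage interpretation.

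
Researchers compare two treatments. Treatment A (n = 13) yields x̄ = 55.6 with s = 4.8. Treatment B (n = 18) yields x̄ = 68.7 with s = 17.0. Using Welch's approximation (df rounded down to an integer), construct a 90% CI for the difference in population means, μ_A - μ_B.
(-20.38, -5.82)

Difference: x̄₁ - x̄₂ = -13.10
SE = √(s₁²/n₁ + s₂²/n₂) = √(4.8²/13 + 17.0²/18) = 4.2223
df = 20.60 → 20 (Welch–Satterthwaite, rounded down)
t* = 1.725

CI: -13.10 ± 1.725 · 4.2223 = -13.10 ± 7.28 = (-20.38, -5.82)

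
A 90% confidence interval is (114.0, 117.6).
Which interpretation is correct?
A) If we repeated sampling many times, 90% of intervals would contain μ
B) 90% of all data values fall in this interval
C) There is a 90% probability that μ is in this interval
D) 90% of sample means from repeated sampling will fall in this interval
A

A) Correct — this is the frequentist long-run coverage interpretation.
B) Wrong — a CI is about the parameter μ, not individual data values.
C) Wrong — μ is fixed; the randomness lives in the interval, not in μ.
D) Wrong — coverage applies to intervals containing μ, not to future x̄ values.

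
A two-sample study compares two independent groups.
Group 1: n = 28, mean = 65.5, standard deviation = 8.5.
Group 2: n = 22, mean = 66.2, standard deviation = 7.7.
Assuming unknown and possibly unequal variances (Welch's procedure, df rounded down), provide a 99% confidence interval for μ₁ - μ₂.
(-6.87, 5.47)

Difference: x̄₁ - x̄₂ = -0.70
SE = √(s₁²/n₁ + s₂²/n₂) = √(8.5²/28 + 7.7²/22) = 2.2968
df = 46.97 → 46 (Welch–Satterthwaite, rounded down)
t* = 2.687

CI: -0.70 ± 2.687 · 2.2968 = -0.70 ± 6.17 = (-6.87, 5.47)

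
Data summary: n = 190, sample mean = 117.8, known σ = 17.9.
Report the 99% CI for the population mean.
(114.45, 121.15)

z-interval (σ known):
z* = 2.576 for 99% confidence

Margin of error = z* · σ/√n = 2.576 · 17.9/√190 = 3.35

CI: (117.8 - 3.35, 117.8 + 3.35) = (114.45, 121.15)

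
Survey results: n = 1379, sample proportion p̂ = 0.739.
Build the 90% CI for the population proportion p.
(0.720, 0.758)

Proportion CI:
SE = √(p̂(1-p̂)/n) = √(0.739 · 0.261 / 1379) = 0.01183

z* = 1.645
Margin = z* · SE = 1.645 · 0.01183 = 0.0195

CI: 0.739 ± 0.0195 = (0.720, 0.758)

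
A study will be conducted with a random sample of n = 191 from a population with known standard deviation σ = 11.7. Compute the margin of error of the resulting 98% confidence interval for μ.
Margin of error = 1.97

Margin of error = z* · σ/√n
= 2.326 · 11.7/√191
= 2.326 · 11.7/13.8203
= 1.97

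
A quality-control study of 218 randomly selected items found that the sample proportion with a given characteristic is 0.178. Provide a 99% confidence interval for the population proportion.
(0.111, 0.245)

Proportion CI:
SE = √(p̂(1-p̂)/n) = √(0.178 · 0.822 / 218) = 0.02591

z* = 2.576
Margin = z* · SE = 2.576 · 0.02591 = 0.0667

CI: 0.178 ± 0.0667 = (0.111, 0.245)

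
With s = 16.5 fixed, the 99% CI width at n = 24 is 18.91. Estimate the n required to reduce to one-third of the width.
n ≈ 216

CI width ∝ 1/√n
To reduce width by factor 3, need √n to grow by 3 → need 3² = 9 times as many samples.

Current: n = 24, width = 18.91
New: n = 216, width ≈ 5.84

Width reduced by factor of 18.91/5.84 = 3.24.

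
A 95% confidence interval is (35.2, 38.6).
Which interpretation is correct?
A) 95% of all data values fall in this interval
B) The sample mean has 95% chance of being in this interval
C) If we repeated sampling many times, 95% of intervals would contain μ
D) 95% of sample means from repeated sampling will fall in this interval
C

A) Wrong — a CI is about the parameter μ, not individual data values.
B) Wrong — x̄ is observed and sits in the interval by construction.
C) Correct — this is the frequentist long-run coverage interpretation.
D) Wrong — coverage applies to intervals containing μ, not to future x̄ values.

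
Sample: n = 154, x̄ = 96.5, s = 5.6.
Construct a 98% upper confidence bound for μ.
μ ≤ 97.43

Upper bound (one-sided):
t* = 2.071 (one-sided for 98%)
Upper bound = x̄ + t* · s/√n = 96.5 + 2.071 · 5.6/√154 = 97.43

We are 98% confident that μ ≤ 97.43.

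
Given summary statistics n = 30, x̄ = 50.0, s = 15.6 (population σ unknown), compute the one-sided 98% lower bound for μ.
μ ≥ 43.88

Lower bound (one-sided):
t* = 2.150 (one-sided for 98%)
Lower bound = x̄ - t* · s/√n = 50.0 - 2.150 · 15.6/√30 = 43.88

We are 98% confident that μ ≥ 43.88.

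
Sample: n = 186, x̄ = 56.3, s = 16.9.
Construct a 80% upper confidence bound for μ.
μ ≤ 57.35

Upper bound (one-sided):
t* = 0.844 (one-sided for 80%)
Upper bound = x̄ + t* · s/√n = 56.3 + 0.844 · 16.9/√186 = 57.35

We are 80% confident that μ ≤ 57.35.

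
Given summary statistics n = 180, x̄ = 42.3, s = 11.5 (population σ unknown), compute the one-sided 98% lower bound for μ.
μ ≥ 40.53

Lower bound (one-sided):
t* = 2.069 (one-sided for 98%)
Lower bound = x̄ - t* · s/√n = 42.3 - 2.069 · 11.5/√180 = 40.53

We are 98% confident that μ ≥ 40.53.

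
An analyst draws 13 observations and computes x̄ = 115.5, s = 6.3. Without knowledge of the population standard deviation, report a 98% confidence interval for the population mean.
(110.82, 120.18)

t-interval (σ unknown):
df = n - 1 = 12
t* = 2.681 for 98% confidence

Margin of error = t* · s/√n = 2.681 · 6.3/√13 = 4.68

CI: (110.82, 120.18)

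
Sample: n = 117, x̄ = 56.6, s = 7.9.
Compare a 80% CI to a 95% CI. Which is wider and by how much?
95% CI is wider by 1.01

df = 116
80% CI: t* = 1.289, (55.66, 57.54), width = 2 · t* · s/√n = 1.88
95% CI: t* = 1.981, (55.15, 58.05), width = 2 · t* · s/√n = 2.89

The 95% CI is wider by 2.89 - 1.88 = 1.01.
Higher confidence requires a wider interval.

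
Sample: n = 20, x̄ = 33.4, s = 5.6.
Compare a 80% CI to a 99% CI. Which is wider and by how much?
99% CI is wider by 3.84

df = 19
80% CI: t* = 1.328, (31.74, 35.06), width = 2 · t* · s/√n = 3.33
99% CI: t* = 2.861, (29.82, 36.98), width = 2 · t* · s/√n = 7.17

The 99% CI is wider by 7.17 - 3.33 = 3.84.
Higher confidence requires a wider interval.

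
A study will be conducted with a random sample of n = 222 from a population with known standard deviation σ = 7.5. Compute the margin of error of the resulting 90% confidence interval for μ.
Margin of error = 0.83

Margin of error = z* · σ/√n
= 1.645 · 7.5/√222
= 1.645 · 7.5/14.8997
= 0.83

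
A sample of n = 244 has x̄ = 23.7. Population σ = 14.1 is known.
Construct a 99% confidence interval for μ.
(21.37, 26.03)

z-interval (σ known):
z* = 2.576 for 99% confidence

Margin of error = z* · σ/√n = 2.576 · 14.1/√244 = 2.33

CI: (23.7 - 2.33, 23.7 + 2.33) = (21.37, 26.03)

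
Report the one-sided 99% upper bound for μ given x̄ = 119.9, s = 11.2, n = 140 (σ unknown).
μ ≤ 122.13

Upper bound (one-sided):
t* = 2.353 (one-sided for 99%)
Upper bound = x̄ + t* · s/√n = 119.9 + 2.353 · 11.2/√140 = 122.13

We are 99% confident that μ ≤ 122.13.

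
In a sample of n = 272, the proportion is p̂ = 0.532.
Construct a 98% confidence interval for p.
(0.462, 0.602)

Proportion CI:
SE = √(p̂(1-p̂)/n) = √(0.532 · 0.468 / 272) = 0.03025

z* = 2.326
Margin = z* · SE = 2.326 · 0.03025 = 0.0704

CI: 0.532 ± 0.0704 = (0.462, 0.602)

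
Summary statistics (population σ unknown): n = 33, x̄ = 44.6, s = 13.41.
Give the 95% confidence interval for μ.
(39.84, 49.36)

t-interval (σ unknown):
df = n - 1 = 32
t* = 2.037 for 95% confidence

Margin of error = t* · s/√n = 2.037 · 13.41/√33 = 4.76

CI: (39.84, 49.36)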